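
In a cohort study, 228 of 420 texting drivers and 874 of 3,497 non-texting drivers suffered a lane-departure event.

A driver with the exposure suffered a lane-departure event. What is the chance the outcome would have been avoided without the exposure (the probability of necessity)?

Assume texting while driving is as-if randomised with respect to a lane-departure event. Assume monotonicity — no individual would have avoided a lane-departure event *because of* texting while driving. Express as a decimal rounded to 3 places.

p₁ = P(outcome | exposed) = 228/420 = 0.54286
p₀ = P(outcome | unexposed) = 874/3497 = 0.24993
Under exogeneity and monotonicity, PN = (p₁ − p₀) / p₁.
PN = (0.54286 − 0.24993) / 0.54286 = 0.29293 / 0.54286 ≈ 0.5396

PN ≈ 0.540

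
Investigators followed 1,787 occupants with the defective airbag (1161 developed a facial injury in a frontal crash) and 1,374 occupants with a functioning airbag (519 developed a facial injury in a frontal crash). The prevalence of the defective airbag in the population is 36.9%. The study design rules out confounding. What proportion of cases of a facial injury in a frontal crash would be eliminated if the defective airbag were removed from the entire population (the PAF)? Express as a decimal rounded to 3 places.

PAF ≈ 0.210

p₁ = P(outcome | exposed) = 1161/1787 = 0.64969
p₀ = P(outcome | unexposed) = 519/1374 = 0.37773
Overall risk P(Y=1) = π·p₁ + (1−π)·p₀ = 0.369×0.64969 + 0.631×0.37773 = 0.47808.
Under exogeneity, PAF = [P(Y=1) − p₀] / P(Y=1).
PAF = (0.47808 − 0.37773) / 0.47808 ≈ 0.2099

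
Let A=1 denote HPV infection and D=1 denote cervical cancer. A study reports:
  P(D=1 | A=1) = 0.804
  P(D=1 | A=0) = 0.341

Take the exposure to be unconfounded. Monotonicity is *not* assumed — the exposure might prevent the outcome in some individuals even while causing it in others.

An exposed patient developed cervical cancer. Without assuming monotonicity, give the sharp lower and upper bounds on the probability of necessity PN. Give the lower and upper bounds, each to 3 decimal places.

Let p₁ = 0.804, p₀ = 0.341.
Under exogeneity alone the bounds on PN are max{0,(p₁−p₀)/p₁} ≤ PN ≤ min{1,(1−p₀)/p₁}.
  lower = (p₁ − p₀)/p₁ = 0.463 / 0.804 ≈ 0.5759
  upper = min{1, (1 − p₀)/p₁} = 0.659 / 0.804 ≈ 0.8197

0.576 ≤ PN ≤ 0.820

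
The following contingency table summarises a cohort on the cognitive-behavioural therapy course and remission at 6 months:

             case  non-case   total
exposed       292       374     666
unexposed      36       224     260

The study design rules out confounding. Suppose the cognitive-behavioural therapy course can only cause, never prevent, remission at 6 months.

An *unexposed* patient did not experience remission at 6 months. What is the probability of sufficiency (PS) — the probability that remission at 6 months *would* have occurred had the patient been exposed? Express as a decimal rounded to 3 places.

PS ≈ 0.348

p₁ = P(outcome | exposed) = 292/666 = 0.43844
p₀ = P(outcome | unexposed) = 36/260 = 0.13846
Under exogeneity and monotonicity, PS = (p₁ − p₀) / (1 − p₀).
PS = (0.43844 − 0.13846) / (1 − 0.13846) = 0.29998 / 0.86154 ≈ 0.3482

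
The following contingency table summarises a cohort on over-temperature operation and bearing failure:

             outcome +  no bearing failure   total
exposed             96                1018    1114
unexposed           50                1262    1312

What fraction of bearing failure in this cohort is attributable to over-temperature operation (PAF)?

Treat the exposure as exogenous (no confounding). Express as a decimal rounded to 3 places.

PAF ≈ 0.367

p₁ = P(outcome | exposed) = 96/1114 = 0.086176
p₀ = P(outcome | unexposed) = 50/1312 = 0.03811
Exposure prevalence π = 1114/2426 = 0.45919; overall risk P(Y=1) = 0.060181.
Under exogeneity, PAF = [P(Y=1) − p₀]/P(Y=1).
PAF = (0.060181 − 0.03811) / 0.060181 ≈ 0.3668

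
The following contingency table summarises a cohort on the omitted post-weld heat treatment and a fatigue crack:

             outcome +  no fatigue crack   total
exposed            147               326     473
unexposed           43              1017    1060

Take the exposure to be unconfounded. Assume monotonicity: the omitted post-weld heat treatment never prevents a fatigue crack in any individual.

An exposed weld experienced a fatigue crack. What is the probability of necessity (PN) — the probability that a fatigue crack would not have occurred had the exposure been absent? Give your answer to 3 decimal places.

PN ≈ 0.869

p₁ = P(outcome | exposed) = 147/473 = 0.31078
p₀ = P(outcome | unexposed) = 43/1060 = 0.040566
Under exogeneity and monotonicity, PN = (p₁ − p₀)/p₁.
PN = (0.31078 − 0.040566) / 0.31078 ≈ 0.8695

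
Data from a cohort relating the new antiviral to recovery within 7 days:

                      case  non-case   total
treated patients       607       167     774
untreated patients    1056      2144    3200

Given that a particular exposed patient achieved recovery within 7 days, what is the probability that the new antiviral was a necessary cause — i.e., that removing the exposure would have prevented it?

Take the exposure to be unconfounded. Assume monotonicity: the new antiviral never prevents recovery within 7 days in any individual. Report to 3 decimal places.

PN ≈ 0.579

p₁ = P(outcome | exposed) = 607/774 = 0.78424
p₀ = P(outcome | unexposed) = 1056/3200 = 0.33
Under exogeneity and monotonicity, PN = (p₁ − p₀) / p₁.
PN = (0.78424 − 0.33) / 0.78424 = 0.45424 / 0.78424 ≈ 0.5792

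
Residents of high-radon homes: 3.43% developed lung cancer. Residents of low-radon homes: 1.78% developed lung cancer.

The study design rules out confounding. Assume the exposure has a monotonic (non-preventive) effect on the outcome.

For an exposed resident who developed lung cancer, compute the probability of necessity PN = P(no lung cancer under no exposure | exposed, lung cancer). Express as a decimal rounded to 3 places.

p₁ = 0.0343, p₀ = 0.0178.
Under exogeneity and monotonicity, PN = (p₁ − p₀) / p₁.
PN = (0.0343 − 0.0178) / 0.0343 = 0.0165 / 0.0343 ≈ 0.4810

PN ≈ 0.481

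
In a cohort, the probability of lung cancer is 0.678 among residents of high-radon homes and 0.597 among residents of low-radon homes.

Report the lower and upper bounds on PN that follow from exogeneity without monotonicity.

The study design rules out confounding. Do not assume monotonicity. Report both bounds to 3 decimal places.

0.119 ≤ PN ≤ 0.594

Let p₁ = 0.678, p₀ = 0.597.
Under exogeneity alone the bounds on PN are max{0,(p₁−p₀)/p₁} ≤ PN ≤ min{1,(1−p₀)/p₁}.
  lower = (p₁ − p₀)/p₁ = 0.081 / 0.678 ≈ 0.1195
  upper = min{1, (1 − p₀)/p₁} = 0.403 / 0.678 ≈ 0.5944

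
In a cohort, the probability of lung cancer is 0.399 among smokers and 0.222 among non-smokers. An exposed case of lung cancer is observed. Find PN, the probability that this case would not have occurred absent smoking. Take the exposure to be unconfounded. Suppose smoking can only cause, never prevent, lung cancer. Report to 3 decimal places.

PN ≈ 0.444

Let p₁ = 0.399, p₀ = 0.222.
Under exogeneity and monotonicity, PN = (p₁ − p₀) / p₁.
PN = (0.399 − 0.222) / 0.399 = 0.177 / 0.399 ≈ 0.4436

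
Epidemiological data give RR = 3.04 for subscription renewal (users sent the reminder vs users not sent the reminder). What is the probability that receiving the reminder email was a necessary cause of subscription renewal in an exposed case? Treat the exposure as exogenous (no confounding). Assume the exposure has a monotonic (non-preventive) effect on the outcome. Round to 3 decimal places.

PN ≈ 0.671

Under exogeneity and monotonicity, PN = (RR − 1) / RR = 1 − 1/RR.
PN = (3.04 − 1) / 3.04 = 2.04 / 3.04 ≈ 0.6711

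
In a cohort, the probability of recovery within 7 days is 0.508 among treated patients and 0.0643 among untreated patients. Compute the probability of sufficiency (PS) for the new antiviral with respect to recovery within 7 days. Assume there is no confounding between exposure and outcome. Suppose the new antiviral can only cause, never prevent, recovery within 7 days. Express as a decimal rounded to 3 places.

PS ≈ 0.474

Let p₁ = 0.508, p₀ = 0.0643.
Under exogeneity and monotonicity, PS = (p₁ − p₀) / (1 − p₀).
PS = (0.508 − 0.0643) / (1 − 0.0643) = 0.4437 / 0.9357 ≈ 0.4742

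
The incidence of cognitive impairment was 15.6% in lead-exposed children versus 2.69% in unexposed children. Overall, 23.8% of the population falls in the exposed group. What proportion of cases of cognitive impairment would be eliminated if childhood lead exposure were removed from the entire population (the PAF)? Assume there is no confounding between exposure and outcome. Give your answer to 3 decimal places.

PAF ≈ 0.533

p₁ = 0.156, p₀ = 0.0269.
Overall risk P(Y=1) = π·p₁ + (1−π)·p₀ = 0.238×0.156 + 0.762×0.0269 = 0.057626.
Under exogeneity, PAF = [P(Y=1) − p₀] / P(Y=1).
PAF = (0.057626 − 0.0269) / 0.057626 ≈ 0.5332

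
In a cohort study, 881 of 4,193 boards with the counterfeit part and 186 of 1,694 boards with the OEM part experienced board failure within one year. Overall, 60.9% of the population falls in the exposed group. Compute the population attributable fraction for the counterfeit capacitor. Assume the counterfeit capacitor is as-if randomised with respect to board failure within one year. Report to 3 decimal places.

p₁ = P(outcome | exposed) = 881/4193 = 0.21011
p₀ = P(outcome | unexposed) = 186/1694 = 0.1098
Overall risk P(Y=1) = π·p₁ + (1−π)·p₀ = 0.609×0.21011 + 0.391×0.1098 = 0.17089.
Under exogeneity, PAF = [P(Y=1) − p₀] / P(Y=1).
PAF = (0.17089 − 0.1098) / 0.17089 ≈ 0.3575

PAF ≈ 0.357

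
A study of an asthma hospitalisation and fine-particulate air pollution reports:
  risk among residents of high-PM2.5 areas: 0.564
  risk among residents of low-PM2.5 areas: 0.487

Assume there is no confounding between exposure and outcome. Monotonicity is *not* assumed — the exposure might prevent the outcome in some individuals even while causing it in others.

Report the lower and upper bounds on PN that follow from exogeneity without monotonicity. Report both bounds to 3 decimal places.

Let p₁ = 0.564, p₀ = 0.487.
Under exogeneity alone the bounds on PN are max{0,(p₁−p₀)/p₁} ≤ PN ≤ min{1,(1−p₀)/p₁}.
  lower = (p₁ − p₀)/p₁ = 0.077 / 0.564 ≈ 0.1365
  upper = min{1, (1 − p₀)/p₁} = 0.513 / 0.564 ≈ 0.9096

0.137 ≤ PN ≤ 0.910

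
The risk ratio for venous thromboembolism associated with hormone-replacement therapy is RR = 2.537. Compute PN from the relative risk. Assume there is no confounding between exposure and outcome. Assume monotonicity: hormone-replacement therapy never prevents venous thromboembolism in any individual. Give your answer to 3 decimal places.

PN ≈ 0.606

Under exogeneity and monotonicity, PN = (RR − 1) / RR = 1 − 1/RR.
PN = (2.537 − 1) / 2.537 = 1.537 / 2.537 ≈ 0.6058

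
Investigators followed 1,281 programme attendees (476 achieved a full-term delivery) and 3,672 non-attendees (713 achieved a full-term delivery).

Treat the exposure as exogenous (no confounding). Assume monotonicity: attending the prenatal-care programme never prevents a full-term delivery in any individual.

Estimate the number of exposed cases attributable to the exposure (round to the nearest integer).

about 227 cases

p₁ = P(outcome | exposed) = 476/1281 = 0.37158
p₀ = P(outcome | unexposed) = 713/3672 = 0.19417
PN = (p₁ − p₀)/p₁ = (0.37158 − 0.19417) / 0.37158 ≈ 0.47745.
Attributable cases ≈ PN × (exposed cases) = 0.47745 × 476 ≈ 227.27.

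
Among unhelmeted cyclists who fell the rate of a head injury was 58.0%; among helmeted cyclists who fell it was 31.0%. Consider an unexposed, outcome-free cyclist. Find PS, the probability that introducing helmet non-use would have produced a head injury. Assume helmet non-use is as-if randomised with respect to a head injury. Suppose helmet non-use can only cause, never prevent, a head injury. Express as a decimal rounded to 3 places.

p₁ = 0.58, p₀ = 0.31.
Under exogeneity and monotonicity, PS = (p₁ − p₀) / (1 − p₀).
PS = (0.58 − 0.31) / (1 − 0.31) = 0.27 / 0.69 ≈ 0.3913

PS ≈ 0.391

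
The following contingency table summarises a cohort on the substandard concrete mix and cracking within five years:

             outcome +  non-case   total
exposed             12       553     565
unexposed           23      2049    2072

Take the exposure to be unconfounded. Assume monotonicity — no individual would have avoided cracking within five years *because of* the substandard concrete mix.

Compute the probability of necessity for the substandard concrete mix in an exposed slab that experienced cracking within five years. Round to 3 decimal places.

p₁ = P(outcome | exposed) = 12/565 = 0.021239
p₀ = P(outcome | unexposed) = 23/2072 = 0.0111
Under exogeneity and monotonicity, PN = (p₁ − p₀)/p₁.
PN = (0.021239 − 0.0111) / 0.021239 ≈ 0.4774

PN ≈ 0.477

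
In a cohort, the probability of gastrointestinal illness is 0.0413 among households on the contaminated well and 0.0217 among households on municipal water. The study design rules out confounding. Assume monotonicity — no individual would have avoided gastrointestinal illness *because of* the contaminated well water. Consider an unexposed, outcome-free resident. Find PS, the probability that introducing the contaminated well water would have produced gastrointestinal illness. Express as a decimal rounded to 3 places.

Let p₁ = 0.0413, p₀ = 0.0217.
Under exogeneity and monotonicity, PS = (p₁ − p₀) / (1 − p₀).
PS = (0.0413 − 0.0217) / (1 − 0.0217) = 0.0196 / 0.9783 ≈ 0.0200

PS ≈ 0.020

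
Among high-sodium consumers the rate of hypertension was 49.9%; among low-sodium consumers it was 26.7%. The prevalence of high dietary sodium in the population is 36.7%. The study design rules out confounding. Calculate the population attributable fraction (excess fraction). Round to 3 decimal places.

PAF ≈ 0.242

p₁ = 0.499, p₀ = 0.267.
Overall risk P(Y=1) = π·p₁ + (1−π)·p₀ = 0.367×0.499 + 0.633×0.267 = 0.35214.
Under exogeneity, PAF = [P(Y=1) − p₀] / P(Y=1).
PAF = (0.35214 − 0.267) / 0.35214 ≈ 0.2418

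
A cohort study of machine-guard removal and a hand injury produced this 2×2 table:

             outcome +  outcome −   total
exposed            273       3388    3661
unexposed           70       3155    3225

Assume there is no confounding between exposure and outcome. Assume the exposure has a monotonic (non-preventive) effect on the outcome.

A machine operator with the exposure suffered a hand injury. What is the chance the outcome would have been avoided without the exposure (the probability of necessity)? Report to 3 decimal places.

p₁ = P(outcome | exposed) = 273/3661 = 0.07457
p₀ = P(outcome | unexposed) = 70/3225 = 0.021705
Under exogeneity and monotonicity, PN = (p₁ − p₀) / p₁.
PN = (0.07457 − 0.021705) / 0.07457 = 0.052864 / 0.07457 ≈ 0.7089

PN ≈ 0.709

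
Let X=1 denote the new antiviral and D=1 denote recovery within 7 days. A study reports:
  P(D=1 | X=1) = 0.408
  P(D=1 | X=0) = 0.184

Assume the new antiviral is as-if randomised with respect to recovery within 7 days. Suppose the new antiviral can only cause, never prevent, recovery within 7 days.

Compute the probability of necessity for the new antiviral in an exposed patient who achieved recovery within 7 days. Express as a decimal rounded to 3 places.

Let p₁ = 0.408, p₀ = 0.184.
Under exogeneity and monotonicity, PN = (p₁ − p₀) / p₁.
PN = (0.408 − 0.184) / 0.408 = 0.224 / 0.408 ≈ 0.5490

PN ≈ 0.549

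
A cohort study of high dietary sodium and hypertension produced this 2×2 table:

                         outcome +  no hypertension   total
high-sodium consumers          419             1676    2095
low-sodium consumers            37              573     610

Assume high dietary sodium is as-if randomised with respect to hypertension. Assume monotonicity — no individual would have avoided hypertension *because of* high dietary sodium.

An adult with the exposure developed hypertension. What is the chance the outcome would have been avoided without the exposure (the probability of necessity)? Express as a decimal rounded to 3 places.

PN ≈ 0.697

p₁ = P(outcome | exposed) = 419/2095 = 0.2
p₀ = P(outcome | unexposed) = 37/610 = 0.060656
Under exogeneity and monotonicity, PN = (p₁ − p₀)/p₁.
PN = (0.2 − 0.060656) / 0.2 ≈ 0.6967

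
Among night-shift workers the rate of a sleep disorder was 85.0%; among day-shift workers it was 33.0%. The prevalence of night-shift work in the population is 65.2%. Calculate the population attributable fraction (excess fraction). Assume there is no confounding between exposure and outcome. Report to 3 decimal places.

p₁ = 0.85, p₀ = 0.33.
Overall risk P(Y=1) = π·p₁ + (1−π)·p₀ = 0.652×0.85 + 0.348×0.33 = 0.66904.
Under exogeneity, PAF = [P(Y=1) − p₀] / P(Y=1).
PAF = (0.66904 − 0.33) / 0.66904 ≈ 0.5068

PAF ≈ 0.507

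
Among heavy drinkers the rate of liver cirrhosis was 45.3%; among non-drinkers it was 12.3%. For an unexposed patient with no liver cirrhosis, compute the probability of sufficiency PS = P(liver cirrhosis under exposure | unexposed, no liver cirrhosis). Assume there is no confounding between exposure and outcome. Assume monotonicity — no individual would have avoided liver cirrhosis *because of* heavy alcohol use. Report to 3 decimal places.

PS ≈ 0.376

p₁ = 0.453, p₀ = 0.123.
Under exogeneity and monotonicity, PS = (p₁ − p₀) / (1 − p₀).
PS = (0.453 − 0.123) / (1 − 0.123) = 0.33 / 0.877 ≈ 0.3763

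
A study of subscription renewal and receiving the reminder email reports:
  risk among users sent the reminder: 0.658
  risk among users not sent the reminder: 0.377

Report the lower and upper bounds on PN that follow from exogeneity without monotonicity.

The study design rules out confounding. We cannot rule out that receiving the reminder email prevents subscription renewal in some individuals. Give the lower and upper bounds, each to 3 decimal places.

0.427 ≤ PN ≤ 0.947

Let p₁ = 0.658, p₀ = 0.377.
Under exogeneity alone the bounds on PN are max{0,(p₁−p₀)/p₁} ≤ PN ≤ min{1,(1−p₀)/p₁}.
  lower = (p₁ − p₀)/p₁ = 0.281 / 0.658 ≈ 0.4271
  upper = min{1, (1 − p₀)/p₁} = 0.623 / 0.658 ≈ 0.9468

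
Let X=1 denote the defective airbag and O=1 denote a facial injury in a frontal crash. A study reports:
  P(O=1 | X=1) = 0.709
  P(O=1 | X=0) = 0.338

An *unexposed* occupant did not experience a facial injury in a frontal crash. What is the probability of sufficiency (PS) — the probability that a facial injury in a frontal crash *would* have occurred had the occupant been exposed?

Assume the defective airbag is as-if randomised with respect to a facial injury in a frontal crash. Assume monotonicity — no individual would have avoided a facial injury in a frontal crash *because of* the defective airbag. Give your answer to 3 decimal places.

PS ≈ 0.560

Let p₁ = 0.709, p₀ = 0.338.
Under exogeneity and monotonicity, PS = (p₁ − p₀) / (1 − p₀).
PS = (0.709 − 0.338) / (1 − 0.338) = 0.371 / 0.662 ≈ 0.5604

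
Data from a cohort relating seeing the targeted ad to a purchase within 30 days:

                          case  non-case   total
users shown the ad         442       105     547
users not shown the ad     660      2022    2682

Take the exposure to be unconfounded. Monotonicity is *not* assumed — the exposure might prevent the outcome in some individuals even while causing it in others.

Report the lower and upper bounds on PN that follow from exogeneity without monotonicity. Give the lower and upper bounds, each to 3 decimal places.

p₁ = P(outcome | exposed) = 442/547 = 0.80804
p₀ = P(outcome | unexposed) = 660/2682 = 0.24609
Under exogeneity alone the bounds on PN are max{0,(p₁−p₀)/p₁} ≤ PN ≤ min{1,(1−p₀)/p₁}.
  lower = (p₁ − p₀)/p₁ = 0.56196 / 0.80804 ≈ 0.6955
  upper = min{1, (1 − p₀)/p₁} = 0.75391 / 0.80804 ≈ 0.9330

0.695 ≤ PN ≤ 0.933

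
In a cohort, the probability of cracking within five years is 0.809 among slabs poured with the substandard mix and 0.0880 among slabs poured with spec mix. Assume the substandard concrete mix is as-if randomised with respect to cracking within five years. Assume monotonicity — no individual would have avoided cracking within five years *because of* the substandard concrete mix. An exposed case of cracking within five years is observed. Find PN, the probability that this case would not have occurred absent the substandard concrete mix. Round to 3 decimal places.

Let p₁ = 0.809, p₀ = 0.088.
Under exogeneity and monotonicity, PN = (p₁ − p₀) / p₁.
PN = (0.809 − 0.088) / 0.809 = 0.721 / 0.809 ≈ 0.8912

PN ≈ 0.891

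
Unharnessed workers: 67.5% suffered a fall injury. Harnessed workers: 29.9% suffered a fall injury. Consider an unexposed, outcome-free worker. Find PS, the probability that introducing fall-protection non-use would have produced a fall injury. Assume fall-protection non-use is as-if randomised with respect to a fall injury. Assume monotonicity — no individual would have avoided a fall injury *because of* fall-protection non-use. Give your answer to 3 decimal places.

PS ≈ 0.536

p₁ = 0.675, p₀ = 0.299.
Under exogeneity and monotonicity, PS = (p₁ − p₀) / (1 − p₀).
PS = (0.675 − 0.299) / (1 − 0.299) = 0.376 / 0.701 ≈ 0.5364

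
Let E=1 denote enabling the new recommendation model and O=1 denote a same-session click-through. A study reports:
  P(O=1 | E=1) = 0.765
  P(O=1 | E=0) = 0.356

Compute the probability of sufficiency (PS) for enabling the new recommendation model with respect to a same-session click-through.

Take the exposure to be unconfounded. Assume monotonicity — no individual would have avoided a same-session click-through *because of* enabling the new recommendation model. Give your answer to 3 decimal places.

PS ≈ 0.635

Let p₁ = 0.765, p₀ = 0.356.
Under exogeneity and monotonicity, PS = (p₁ − p₀) / (1 − p₀).
PS = (0.765 − 0.356) / (1 − 0.356) = 0.409 / 0.644 ≈ 0.6351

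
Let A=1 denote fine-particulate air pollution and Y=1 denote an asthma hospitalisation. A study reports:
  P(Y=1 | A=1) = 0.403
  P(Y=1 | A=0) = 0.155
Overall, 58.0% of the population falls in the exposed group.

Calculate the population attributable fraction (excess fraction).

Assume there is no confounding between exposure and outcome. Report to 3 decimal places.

Let p₁ = 0.403, p₀ = 0.155.
Overall risk P(Y=1) = π·p₁ + (1−π)·p₀ = 0.58×0.403 + 0.42×0.155 = 0.29884.
Under exogeneity, PAF = [P(Y=1) − p₀] / P(Y=1).
PAF = (0.29884 − 0.155) / 0.29884 ≈ 0.4813

PAF ≈ 0.481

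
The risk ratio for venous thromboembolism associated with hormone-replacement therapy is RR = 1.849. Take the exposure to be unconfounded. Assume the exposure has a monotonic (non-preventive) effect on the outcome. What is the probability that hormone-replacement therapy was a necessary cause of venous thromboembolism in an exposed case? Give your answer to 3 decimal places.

PN ≈ 0.459

Under exogeneity and monotonicity, PN = (RR − 1) / RR = 1 − 1/RR.
PN = (1.849 − 1) / 1.849 = 0.849 / 1.849 ≈ 0.4592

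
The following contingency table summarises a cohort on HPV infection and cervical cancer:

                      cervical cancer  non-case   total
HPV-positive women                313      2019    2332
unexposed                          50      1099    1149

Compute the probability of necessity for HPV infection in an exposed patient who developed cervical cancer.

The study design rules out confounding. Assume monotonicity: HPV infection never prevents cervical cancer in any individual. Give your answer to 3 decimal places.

p₁ = P(outcome | exposed) = 313/2332 = 0.13422
p₀ = P(outcome | unexposed) = 50/1149 = 0.043516
Under exogeneity and monotonicity, PN = (p₁ − p₀) / p₁.
PN = (0.13422 − 0.043516) / 0.13422 = 0.090703 / 0.13422 ≈ 0.6758

PN ≈ 0.676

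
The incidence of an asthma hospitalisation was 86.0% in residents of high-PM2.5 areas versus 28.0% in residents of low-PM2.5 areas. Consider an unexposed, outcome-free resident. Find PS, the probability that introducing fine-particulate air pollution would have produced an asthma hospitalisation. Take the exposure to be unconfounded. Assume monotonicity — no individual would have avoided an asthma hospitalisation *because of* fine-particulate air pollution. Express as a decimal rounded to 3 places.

p₁ = 0.86, p₀ = 0.28.
Under exogeneity and monotonicity, PS = (p₁ − p₀) / (1 − p₀).
PS = (0.86 − 0.28) / (1 − 0.28) = 0.58 / 0.72 ≈ 0.8056

PS ≈ 0.806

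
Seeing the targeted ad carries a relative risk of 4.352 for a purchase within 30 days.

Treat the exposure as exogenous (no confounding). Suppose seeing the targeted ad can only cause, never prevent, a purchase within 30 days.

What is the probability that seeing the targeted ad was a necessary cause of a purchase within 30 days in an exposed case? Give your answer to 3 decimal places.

PN ≈ 0.770

Under exogeneity and monotonicity, PN = (RR − 1) / RR = 1 − 1/RR.
PN = (4.352 − 1) / 4.352 = 3.352 / 4.352 ≈ 0.7702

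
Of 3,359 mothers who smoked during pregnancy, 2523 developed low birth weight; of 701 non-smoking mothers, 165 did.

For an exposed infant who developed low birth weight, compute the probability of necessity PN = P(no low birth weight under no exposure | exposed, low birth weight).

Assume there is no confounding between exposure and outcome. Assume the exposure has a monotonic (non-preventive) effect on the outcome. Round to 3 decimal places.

p₁ = P(outcome | exposed) = 2523/3359 = 0.75112
p₀ = P(outcome | unexposed) = 165/701 = 0.23538
Under exogeneity and monotonicity, PN = (p₁ − p₀) / p₁.
PN = (0.75112 − 0.23538) / 0.75112 = 0.51574 / 0.75112 ≈ 0.6866

PN ≈ 0.687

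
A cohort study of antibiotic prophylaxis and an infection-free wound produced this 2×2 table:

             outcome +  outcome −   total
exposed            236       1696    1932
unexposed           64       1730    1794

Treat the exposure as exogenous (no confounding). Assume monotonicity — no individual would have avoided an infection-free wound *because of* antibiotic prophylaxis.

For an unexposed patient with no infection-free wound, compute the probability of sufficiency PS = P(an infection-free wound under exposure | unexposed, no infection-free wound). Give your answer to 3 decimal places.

p₁ = P(outcome | exposed) = 236/1932 = 0.12215
p₀ = P(outcome | unexposed) = 64/1794 = 0.035674
Under exogeneity and monotonicity, PS = (p₁ − p₀) / (1 − p₀).
PS = (0.12215 − 0.035674) / (1 − 0.035674) = 0.086479 / 0.96433 ≈ 0.0897

PS ≈ 0.090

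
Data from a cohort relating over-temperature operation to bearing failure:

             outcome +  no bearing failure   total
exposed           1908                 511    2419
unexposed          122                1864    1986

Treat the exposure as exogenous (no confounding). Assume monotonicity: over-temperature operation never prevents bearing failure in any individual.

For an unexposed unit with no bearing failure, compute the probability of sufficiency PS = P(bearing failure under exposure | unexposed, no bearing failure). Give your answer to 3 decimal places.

p₁ = P(outcome | exposed) = 1908/2419 = 0.78876
p₀ = P(outcome | unexposed) = 122/1986 = 0.06143
Under exogeneity and monotonicity, PS = (p₁ − p₀)/(1 − p₀).
PS = (0.78876 − 0.06143) / 0.93857 ≈ 0.7749

PS ≈ 0.775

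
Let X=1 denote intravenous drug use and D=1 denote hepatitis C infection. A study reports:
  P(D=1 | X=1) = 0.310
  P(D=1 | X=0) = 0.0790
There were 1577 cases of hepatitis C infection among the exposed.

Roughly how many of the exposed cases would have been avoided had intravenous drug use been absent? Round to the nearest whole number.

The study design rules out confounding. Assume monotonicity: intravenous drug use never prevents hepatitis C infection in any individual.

Let p₁ = 0.31, p₀ = 0.079.
PN = (p₁ − p₀)/p₁ = (0.31 − 0.079) / 0.31 ≈ 0.74516.
Attributable cases ≈ PN × (exposed cases) = 0.74516 × 1577 ≈ 1175.12.

about 1175 cases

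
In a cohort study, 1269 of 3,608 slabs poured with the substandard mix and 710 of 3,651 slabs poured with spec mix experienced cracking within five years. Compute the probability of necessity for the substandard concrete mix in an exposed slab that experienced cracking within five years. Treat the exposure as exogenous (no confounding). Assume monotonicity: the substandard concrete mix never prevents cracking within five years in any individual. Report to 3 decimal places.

p₁ = P(outcome | exposed) = 1269/3608 = 0.35172
p₀ = P(outcome | unexposed) = 710/3651 = 0.19447
Under exogeneity and monotonicity, PN = (p₁ − p₀) / p₁.
PN = (0.35172 − 0.19447) / 0.35172 = 0.15725 / 0.35172 ≈ 0.4471

PN ≈ 0.447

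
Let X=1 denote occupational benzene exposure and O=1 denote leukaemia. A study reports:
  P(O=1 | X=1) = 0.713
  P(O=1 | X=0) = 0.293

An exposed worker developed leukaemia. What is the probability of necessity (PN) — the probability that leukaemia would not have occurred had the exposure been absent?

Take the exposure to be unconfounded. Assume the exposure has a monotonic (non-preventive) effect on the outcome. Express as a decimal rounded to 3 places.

Let p₁ = 0.713, p₀ = 0.293.
Under exogeneity and monotonicity, PN = (p₁ − p₀) / p₁.
PN = (0.713 − 0.293) / 0.713 = 0.42 / 0.713 ≈ 0.5891

PN ≈ 0.589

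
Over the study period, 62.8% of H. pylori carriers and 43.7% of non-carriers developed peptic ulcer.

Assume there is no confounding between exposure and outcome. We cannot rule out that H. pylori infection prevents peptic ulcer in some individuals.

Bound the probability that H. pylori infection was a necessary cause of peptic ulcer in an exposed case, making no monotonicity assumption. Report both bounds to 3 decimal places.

p₁ = 0.628, p₀ = 0.437.
Under exogeneity alone the bounds on PN are max{0,(p₁−p₀)/p₁} ≤ PN ≤ min{1,(1−p₀)/p₁}.
  lower = (p₁ − p₀)/p₁ = 0.191 / 0.628 ≈ 0.3041
  upper = min{1, (1 − p₀)/p₁} = 0.563 / 0.628 ≈ 0.8965

0.304 ≤ PN ≤ 0.896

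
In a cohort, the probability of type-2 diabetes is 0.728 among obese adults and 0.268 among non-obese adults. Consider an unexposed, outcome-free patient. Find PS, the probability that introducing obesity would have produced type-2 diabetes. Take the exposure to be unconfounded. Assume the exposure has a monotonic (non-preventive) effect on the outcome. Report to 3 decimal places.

PS ≈ 0.628

Let p₁ = 0.728, p₀ = 0.268.
Under exogeneity and monotonicity, PS = (p₁ − p₀) / (1 − p₀).
PS = (0.728 − 0.268) / (1 − 0.268) = 0.46 / 0.732 ≈ 0.6284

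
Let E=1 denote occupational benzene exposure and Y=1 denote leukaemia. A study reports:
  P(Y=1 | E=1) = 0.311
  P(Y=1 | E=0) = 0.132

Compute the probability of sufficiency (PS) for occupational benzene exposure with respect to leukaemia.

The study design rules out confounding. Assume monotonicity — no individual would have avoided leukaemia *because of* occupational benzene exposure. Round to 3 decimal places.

Let p₁ = 0.311, p₀ = 0.132.
Under exogeneity and monotonicity, PS = (p₁ − p₀) / (1 − p₀).
PS = (0.311 − 0.132) / (1 − 0.132) = 0.179 / 0.868 ≈ 0.2062

PS ≈ 0.206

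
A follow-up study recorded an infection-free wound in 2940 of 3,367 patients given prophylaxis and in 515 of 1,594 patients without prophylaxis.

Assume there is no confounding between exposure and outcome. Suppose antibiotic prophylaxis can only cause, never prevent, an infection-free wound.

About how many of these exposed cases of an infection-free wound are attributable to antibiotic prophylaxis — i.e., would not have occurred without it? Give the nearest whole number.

about 1852 cases

p₁ = P(outcome | exposed) = 2940/3367 = 0.87318
p₀ = P(outcome | unexposed) = 515/1594 = 0.32309
PN = (p₁ − p₀)/p₁ = (0.87318 − 0.32309) / 0.87318 ≈ 0.62999.
Attributable cases ≈ PN × (exposed cases) = 0.62999 × 2940 ≈ 1852.17.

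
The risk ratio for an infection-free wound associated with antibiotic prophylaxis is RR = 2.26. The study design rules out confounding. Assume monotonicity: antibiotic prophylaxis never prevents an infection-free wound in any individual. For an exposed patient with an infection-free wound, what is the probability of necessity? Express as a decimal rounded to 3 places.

Under exogeneity and monotonicity, PN = (RR − 1) / RR = 1 − 1/RR.
PN = (2.26 − 1) / 2.26 = 1.26 / 2.26 ≈ 0.5575

PN ≈ 0.558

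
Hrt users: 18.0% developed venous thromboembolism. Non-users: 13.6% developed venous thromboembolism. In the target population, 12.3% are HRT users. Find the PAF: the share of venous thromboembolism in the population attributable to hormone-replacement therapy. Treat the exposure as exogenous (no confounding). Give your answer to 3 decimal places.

PAF ≈ 0.038

p₁ = 0.18, p₀ = 0.136.
Overall risk P(Y=1) = π·p₁ + (1−π)·p₀ = 0.123×0.18 + 0.877×0.136 = 0.14141.
Under exogeneity, PAF = [P(Y=1) − p₀] / P(Y=1).
PAF = (0.14141 − 0.136) / 0.14141 ≈ 0.0383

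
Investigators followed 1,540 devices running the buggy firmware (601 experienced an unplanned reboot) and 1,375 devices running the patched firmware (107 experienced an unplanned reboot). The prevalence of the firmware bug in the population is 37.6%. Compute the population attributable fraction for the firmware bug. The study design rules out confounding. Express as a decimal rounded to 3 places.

p₁ = P(outcome | exposed) = 601/1540 = 0.39026
p₀ = P(outcome | unexposed) = 107/1375 = 0.077818
Overall risk P(Y=1) = π·p₁ + (1−π)·p₀ = 0.376×0.39026 + 0.624×0.077818 = 0.1953.
Under exogeneity, PAF = [P(Y=1) − p₀] / P(Y=1).
PAF = (0.1953 − 0.077818) / 0.1953 ≈ 0.6015

PAF ≈ 0.602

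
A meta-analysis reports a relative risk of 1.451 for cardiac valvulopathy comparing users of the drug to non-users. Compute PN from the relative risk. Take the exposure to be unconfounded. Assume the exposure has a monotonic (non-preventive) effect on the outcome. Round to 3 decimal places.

Under exogeneity and monotonicity, PN = (RR − 1) / RR = 1 − 1/RR.
PN = (1.451 − 1) / 1.451 = 0.451 / 1.451 ≈ 0.3108

PN ≈ 0.311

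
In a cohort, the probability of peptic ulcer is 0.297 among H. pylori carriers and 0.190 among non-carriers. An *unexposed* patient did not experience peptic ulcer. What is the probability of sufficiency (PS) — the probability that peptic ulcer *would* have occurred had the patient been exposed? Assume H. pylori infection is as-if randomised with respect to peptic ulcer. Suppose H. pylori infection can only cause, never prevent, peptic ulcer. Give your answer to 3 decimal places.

PS ≈ 0.132

Let p₁ = 0.297, p₀ = 0.19.
Under exogeneity and monotonicity, PS = (p₁ − p₀) / (1 − p₀).
PS = (0.297 − 0.19) / (1 − 0.19) = 0.107 / 0.81 ≈ 0.1321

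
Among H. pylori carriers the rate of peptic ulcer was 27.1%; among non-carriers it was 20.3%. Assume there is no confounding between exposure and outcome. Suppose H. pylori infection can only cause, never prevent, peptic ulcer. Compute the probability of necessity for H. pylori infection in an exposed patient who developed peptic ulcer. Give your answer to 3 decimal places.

p₁ = 0.271, p₀ = 0.203.
Under exogeneity and monotonicity, PN = (p₁ − p₀) / p₁.
PN = (0.271 − 0.203) / 0.271 = 0.068 / 0.271 ≈ 0.2509

PN ≈ 0.251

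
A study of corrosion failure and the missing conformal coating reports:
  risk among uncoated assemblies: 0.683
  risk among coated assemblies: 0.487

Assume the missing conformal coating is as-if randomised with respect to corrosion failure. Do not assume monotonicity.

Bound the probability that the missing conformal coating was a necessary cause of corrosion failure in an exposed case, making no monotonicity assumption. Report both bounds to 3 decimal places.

Let p₁ = 0.683, p₀ = 0.487.
Under exogeneity alone the bounds on PN are max{0,(p₁−p₀)/p₁} ≤ PN ≤ min{1,(1−p₀)/p₁}.
  lower = (p₁ − p₀)/p₁ = 0.196 / 0.683 ≈ 0.2870
  upper = min{1, (1 − p₀)/p₁} = 0.513 / 0.683 ≈ 0.7511

0.287 ≤ PN ≤ 0.751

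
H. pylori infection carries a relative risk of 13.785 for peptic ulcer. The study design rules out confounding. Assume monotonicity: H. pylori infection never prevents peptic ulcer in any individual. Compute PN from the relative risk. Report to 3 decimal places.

PN ≈ 0.927

Under exogeneity and monotonicity, PN = (RR − 1) / RR = 1 − 1/RR.
PN = (13.785 − 1) / 13.785 = 12.79 / 13.785 ≈ 0.9275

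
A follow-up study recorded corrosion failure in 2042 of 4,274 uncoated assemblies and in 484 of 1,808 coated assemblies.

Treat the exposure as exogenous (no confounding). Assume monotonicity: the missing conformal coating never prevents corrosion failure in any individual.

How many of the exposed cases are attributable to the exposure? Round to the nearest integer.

about 898 cases

p₁ = P(outcome | exposed) = 2042/4274 = 0.47777
p₀ = P(outcome | unexposed) = 484/1808 = 0.2677
PN = (p₁ − p₀)/p₁ = (0.47777 − 0.2677) / 0.47777 ≈ 0.43969.
Attributable cases ≈ PN × (exposed cases) = 0.43969 × 2042 ≈ 897.85.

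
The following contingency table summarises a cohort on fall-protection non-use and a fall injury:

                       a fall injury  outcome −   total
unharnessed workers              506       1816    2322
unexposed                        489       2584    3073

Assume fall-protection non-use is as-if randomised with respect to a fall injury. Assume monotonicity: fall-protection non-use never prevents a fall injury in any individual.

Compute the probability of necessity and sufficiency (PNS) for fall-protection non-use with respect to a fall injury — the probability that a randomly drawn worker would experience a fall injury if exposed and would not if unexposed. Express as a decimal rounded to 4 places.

PNS ≈ 0.0588

p₁ = P(outcome | exposed) = 506/2322 = 0.21792
p₀ = P(outcome | unexposed) = 489/3073 = 0.15913
Under exogeneity and monotonicity, PNS = p₁ − p₀.
PNS = 0.21792 − 0.15913 = 0.058788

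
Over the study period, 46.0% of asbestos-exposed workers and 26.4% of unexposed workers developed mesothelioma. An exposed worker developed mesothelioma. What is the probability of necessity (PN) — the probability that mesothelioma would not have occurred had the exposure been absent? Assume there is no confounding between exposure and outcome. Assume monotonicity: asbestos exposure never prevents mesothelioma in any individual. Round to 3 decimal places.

p₁ = 0.46, p₀ = 0.264.
Under exogeneity and monotonicity, PN = (p₁ − p₀) / p₁.
PN = (0.46 − 0.264) / 0.46 = 0.196 / 0.46 ≈ 0.4261

PN ≈ 0.426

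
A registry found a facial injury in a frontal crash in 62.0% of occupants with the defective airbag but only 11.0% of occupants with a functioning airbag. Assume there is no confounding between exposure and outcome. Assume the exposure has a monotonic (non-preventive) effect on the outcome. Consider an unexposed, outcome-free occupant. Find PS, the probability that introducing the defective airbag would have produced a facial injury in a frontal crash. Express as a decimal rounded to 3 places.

p₁ = 0.62, p₀ = 0.11.
Under exogeneity and monotonicity, PS = (p₁ − p₀) / (1 − p₀).
PS = (0.62 − 0.11) / (1 − 0.11) = 0.51 / 0.89 ≈ 0.5730

PS ≈ 0.573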